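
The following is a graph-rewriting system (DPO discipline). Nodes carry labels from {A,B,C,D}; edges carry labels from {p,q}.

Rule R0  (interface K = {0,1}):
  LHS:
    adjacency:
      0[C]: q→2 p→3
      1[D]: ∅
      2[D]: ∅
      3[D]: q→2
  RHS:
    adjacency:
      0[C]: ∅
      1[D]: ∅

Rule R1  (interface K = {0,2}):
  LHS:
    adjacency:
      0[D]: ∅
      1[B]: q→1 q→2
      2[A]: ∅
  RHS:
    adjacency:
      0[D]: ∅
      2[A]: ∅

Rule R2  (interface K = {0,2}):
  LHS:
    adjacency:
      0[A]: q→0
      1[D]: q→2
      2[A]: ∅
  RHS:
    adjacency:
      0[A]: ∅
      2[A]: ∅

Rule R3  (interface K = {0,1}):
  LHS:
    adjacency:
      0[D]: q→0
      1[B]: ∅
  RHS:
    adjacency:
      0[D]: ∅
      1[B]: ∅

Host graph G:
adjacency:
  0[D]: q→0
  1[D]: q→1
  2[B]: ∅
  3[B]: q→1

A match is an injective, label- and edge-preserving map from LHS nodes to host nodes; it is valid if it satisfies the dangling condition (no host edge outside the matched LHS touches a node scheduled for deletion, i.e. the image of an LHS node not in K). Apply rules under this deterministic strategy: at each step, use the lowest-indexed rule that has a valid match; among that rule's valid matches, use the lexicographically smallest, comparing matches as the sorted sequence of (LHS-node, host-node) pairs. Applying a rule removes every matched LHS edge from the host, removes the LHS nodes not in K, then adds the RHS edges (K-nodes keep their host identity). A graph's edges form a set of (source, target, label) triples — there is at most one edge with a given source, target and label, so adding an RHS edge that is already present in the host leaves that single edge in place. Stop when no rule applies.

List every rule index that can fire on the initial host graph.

R0: no valid match — LHS pattern not found
R1: no valid match — LHS pattern not found
R2: no valid match — LHS pattern not found
R3: 4 valid matches — {0↦0, 1↦2}, {0↦0, 1↦3}, {0↦1, 1↦2} (+1 more)

Answer: [R3]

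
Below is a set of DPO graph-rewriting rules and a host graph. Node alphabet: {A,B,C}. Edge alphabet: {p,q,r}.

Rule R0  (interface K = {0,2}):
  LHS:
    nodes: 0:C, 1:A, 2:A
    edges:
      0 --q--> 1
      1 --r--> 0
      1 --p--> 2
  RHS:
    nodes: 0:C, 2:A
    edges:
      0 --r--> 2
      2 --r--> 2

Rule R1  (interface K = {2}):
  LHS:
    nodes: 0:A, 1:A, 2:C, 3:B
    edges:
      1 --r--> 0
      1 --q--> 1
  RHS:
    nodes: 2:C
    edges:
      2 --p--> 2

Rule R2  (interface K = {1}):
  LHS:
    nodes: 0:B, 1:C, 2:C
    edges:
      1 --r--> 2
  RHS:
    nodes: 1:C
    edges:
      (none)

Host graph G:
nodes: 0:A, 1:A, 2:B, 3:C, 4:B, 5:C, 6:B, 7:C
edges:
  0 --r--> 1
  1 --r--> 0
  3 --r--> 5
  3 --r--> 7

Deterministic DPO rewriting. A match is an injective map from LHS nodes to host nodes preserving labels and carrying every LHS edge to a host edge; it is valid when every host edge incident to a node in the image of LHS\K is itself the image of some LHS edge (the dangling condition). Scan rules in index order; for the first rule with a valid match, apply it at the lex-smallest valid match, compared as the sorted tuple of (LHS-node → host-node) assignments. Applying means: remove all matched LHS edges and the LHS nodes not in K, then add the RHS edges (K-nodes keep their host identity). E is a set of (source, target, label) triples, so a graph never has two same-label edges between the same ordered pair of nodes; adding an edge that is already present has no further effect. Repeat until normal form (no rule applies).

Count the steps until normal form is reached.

initial: |V|=8 |E|=4  E = 0-r->1 1-r->0 3-r->5 3-r->7
step 1: apply R2 at {0↦2, 1↦3, 2↦5}  → |V|=6 |E|=3  E = 0-r->1 1-r->0 3-r->7
step 2: apply R2 at {0↦4, 1↦3, 2↦7}  → |V|=4 |E|=2  E = 0-r->1 1-r->0
normal form: no rule applies after step 2

Answer: 2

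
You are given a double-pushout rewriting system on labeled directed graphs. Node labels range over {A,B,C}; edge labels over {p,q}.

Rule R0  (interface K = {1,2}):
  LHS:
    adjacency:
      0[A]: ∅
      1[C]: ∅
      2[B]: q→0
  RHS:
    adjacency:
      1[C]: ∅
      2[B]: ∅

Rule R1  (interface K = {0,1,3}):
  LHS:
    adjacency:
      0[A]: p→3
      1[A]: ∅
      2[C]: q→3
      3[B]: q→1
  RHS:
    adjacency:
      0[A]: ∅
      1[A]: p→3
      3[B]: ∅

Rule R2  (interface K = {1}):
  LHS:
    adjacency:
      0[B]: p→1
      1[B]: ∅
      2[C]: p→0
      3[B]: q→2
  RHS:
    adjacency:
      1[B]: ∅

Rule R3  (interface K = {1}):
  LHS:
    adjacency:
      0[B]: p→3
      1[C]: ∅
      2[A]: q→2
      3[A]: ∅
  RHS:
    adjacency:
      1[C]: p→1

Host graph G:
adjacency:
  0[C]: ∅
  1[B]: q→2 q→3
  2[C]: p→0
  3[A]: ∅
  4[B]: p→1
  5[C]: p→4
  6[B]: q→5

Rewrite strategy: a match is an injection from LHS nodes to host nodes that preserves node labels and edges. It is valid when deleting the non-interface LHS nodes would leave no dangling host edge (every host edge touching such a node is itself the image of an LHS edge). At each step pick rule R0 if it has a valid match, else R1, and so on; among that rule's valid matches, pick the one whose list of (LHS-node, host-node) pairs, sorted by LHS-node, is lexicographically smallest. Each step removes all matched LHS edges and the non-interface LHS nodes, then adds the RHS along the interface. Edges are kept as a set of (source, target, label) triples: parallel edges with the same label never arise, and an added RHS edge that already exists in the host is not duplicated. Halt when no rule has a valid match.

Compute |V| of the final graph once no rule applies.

start.  V:7 E:6  edges: 1-q->2 1-q->3 2-p->0 4-p->1 5-p->4 6-q->5
1. fire R0 via {0↦3, 1↦0, 2↦1}  →  V:6 E:5  edges: 1-q->2 2-p->0 4-p->1 5-p->4 6-q->5
2. fire R2 via {0↦4, 1↦1, 2↦5, 3↦6}  →  V:3 E:2  edges: 1-q->2 2-p->0
final graph: no rule applies after step 2
NF nodes: {0:C, 1:B, 2:C}

Answer: 3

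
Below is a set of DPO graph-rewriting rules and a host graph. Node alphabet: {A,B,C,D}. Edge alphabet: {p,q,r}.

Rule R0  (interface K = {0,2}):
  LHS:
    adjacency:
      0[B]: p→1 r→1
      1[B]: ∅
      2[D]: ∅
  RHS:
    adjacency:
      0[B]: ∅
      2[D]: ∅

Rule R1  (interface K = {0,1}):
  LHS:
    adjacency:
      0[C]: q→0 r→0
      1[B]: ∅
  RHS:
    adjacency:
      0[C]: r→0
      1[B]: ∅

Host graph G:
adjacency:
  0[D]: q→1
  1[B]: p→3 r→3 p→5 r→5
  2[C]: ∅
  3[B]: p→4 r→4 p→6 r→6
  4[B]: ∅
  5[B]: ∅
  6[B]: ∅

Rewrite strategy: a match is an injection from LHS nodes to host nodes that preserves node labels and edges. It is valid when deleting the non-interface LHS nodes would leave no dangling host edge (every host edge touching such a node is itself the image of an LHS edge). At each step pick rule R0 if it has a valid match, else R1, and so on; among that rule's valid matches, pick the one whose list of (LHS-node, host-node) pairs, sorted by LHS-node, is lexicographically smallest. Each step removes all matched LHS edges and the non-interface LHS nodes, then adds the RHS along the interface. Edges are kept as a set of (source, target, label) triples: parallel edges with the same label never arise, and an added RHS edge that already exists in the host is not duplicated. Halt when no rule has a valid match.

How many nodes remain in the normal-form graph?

Answer: 3

Steps:
initial: |V|=7 |E|=9  E = 0-q->1 1-p->3 1-r->3 1-p->5 1-r->5 3-p->4 3-r->4 3-p->6 3-r->6
step 1: apply R0 at {0↦1, 1↦5, 2↦0}  → |V|=6 |E|=7  E = 0-q->1 1-p->3 1-r->3 3-p->4 3-r->4 3-p->6 3-r->6
step 2: apply R0 at {0↦3, 1↦4, 2↦0}  → |V|=5 |E|=5  E = 0-q->1 1-p->3 1-r->3 3-p->6 3-r->6
step 3: apply R0 at {0↦3, 1↦6, 2↦0}  → |V|=4 |E|=3  E = 0-q->1 1-p->3 1-r->3
step 4: apply R0 at {0↦1, 1↦3, 2↦0}  → |V|=3 |E|=1  E = 0-q->1
final graph: no rule applies after step 4
NF nodes: {0:D, 1:B, 2:C}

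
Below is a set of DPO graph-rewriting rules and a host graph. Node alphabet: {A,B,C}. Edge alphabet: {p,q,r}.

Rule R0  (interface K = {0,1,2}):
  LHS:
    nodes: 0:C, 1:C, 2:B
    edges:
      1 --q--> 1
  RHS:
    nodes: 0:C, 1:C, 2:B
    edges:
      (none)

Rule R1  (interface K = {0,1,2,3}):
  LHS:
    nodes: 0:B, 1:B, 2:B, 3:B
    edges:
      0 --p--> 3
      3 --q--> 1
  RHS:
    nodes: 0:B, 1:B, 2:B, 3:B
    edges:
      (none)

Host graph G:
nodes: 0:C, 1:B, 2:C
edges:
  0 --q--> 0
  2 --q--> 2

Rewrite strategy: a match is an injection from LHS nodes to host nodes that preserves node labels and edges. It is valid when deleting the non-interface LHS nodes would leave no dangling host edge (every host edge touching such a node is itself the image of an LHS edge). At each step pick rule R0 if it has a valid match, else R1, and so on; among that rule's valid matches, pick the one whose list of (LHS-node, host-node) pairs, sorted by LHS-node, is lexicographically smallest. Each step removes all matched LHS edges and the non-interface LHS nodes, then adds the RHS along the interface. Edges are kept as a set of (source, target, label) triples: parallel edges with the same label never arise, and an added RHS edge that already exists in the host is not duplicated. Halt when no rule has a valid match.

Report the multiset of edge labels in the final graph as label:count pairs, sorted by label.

initial: |V|=3 |E|=2  E = 0-q->0 2-q->2
step 1: apply R0 at {0↦0, 1↦2, 2↦1}  → |V|=3 |E|=1  E = 0-q->0
step 2: apply R0 at {0↦2, 1↦0, 2↦1}  → |V|=3 |E|=0  E = ∅
halt: no rule applies after step 2
NF edges: []

Answer: (no edges)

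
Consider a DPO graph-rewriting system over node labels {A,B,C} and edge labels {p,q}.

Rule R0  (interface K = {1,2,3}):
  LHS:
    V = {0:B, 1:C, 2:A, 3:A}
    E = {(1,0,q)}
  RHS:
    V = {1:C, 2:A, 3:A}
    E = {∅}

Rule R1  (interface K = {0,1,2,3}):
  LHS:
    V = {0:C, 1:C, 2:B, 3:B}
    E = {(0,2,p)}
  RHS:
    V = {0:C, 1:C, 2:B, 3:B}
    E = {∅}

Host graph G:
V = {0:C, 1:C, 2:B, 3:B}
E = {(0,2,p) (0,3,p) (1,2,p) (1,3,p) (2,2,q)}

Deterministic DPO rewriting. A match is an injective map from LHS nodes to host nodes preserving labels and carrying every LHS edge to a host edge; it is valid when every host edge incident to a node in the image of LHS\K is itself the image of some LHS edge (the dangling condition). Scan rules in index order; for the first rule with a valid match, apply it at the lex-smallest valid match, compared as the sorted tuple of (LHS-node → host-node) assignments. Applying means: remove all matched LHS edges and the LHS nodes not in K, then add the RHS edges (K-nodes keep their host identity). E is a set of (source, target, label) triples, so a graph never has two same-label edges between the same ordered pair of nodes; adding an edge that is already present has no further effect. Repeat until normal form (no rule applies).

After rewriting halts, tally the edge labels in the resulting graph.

start.  V:4 E:5  edges: 0-p->2 0-p->3 1-p->2 1-p->3 2-q->2
1. fire R1 via {0↦0, 1↦1, 2↦2, 3↦3}  →  V:4 E:4  edges: 0-p->3 1-p->2 1-p->3 2-q->2
2. fire R1 via {0↦0, 1↦1, 2↦3, 3↦2}  →  V:4 E:3  edges: 1-p->2 1-p->3 2-q->2
3. fire R1 via {0↦1, 1↦0, 2↦2, 3↦3}  →  V:4 E:2  edges: 1-p->3 2-q->2
4. fire R1 via {0↦1, 1↦0, 2↦3, 3↦2}  →  V:4 E:1  edges: 2-q->2
normal form: no rule applies after step 4
NF edges: [(2, 2, 'q')]

Answer: q:1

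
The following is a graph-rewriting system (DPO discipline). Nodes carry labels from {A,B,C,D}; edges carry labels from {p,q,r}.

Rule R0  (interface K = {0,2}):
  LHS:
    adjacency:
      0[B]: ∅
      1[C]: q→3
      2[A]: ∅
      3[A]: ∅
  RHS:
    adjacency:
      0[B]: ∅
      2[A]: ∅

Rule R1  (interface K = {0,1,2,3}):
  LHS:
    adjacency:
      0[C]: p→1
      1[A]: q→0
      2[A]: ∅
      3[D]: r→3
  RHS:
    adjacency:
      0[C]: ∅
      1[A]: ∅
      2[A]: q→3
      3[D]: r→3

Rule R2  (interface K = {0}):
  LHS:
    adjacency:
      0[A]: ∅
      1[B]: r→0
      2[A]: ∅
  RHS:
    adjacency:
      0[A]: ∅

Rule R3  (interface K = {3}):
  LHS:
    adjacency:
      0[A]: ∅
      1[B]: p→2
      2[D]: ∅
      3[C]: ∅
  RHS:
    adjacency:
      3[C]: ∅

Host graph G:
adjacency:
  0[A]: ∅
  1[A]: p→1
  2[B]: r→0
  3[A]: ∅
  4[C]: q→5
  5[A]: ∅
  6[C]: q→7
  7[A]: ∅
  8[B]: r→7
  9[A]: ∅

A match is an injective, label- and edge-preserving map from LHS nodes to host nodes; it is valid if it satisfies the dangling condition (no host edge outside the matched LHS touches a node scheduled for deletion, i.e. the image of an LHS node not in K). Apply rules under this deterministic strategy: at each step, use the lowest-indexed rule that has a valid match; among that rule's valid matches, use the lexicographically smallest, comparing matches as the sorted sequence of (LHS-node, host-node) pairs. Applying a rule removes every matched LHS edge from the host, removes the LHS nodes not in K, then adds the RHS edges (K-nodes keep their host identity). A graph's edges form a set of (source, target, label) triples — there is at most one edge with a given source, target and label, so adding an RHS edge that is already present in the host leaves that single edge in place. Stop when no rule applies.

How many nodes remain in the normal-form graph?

start.  V:10 E:5  edges: 1-p->1 2-r->0 4-q->5 6-q->7 8-r->7
1. fire R0 via {0↦2, 1↦4, 2↦0, 3↦5}  →  V:8 E:4  edges: 1-p->1 2-r->0 6-q->7 8-r->7
2. fire R2 via {0↦0, 1↦2, 2↦3}  →  V:6 E:3  edges: 1-p->1 6-q->7 8-r->7
3. fire R2 via {0↦7, 1↦8, 2↦0}  →  V:4 E:2  edges: 1-p->1 6-q->7
halt: no rule applies after step 3
NF nodes: {1:A, 6:C, 7:A, 9:A}

Answer: 4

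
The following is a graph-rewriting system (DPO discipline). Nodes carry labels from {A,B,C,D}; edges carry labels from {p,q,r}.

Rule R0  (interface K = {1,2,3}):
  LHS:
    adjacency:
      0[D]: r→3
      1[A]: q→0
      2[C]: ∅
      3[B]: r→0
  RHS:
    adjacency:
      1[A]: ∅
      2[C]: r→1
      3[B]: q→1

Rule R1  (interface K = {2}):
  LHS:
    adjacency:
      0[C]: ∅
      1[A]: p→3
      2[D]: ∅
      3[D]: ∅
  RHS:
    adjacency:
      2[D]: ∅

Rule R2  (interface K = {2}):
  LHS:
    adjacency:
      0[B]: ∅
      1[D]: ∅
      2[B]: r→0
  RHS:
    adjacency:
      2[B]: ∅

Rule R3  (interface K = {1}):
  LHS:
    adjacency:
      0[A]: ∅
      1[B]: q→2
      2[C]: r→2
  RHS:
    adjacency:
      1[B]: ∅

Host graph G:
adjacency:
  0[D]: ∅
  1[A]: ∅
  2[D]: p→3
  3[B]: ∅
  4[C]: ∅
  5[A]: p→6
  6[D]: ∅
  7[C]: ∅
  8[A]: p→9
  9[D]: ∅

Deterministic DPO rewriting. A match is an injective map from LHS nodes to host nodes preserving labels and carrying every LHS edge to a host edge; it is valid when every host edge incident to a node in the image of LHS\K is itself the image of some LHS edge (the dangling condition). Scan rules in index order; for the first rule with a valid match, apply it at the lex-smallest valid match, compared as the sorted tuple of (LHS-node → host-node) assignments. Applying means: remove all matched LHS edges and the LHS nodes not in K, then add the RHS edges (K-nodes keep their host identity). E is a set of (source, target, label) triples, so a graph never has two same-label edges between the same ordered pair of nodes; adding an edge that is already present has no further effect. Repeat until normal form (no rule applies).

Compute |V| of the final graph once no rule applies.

Answer: 4

Steps:
[0] host  ⇒  10 nodes, 3 edges  {2-p->3 5-p->6 8-p->9}
[1] R1 @ {0↦4, 1↦5, 2↦0, 3↦6}  ⇒  7 nodes, 2 edges  {2-p->3 8-p->9}
[2] R1 @ {0↦7, 1↦8, 2↦0, 3↦9}  ⇒  4 nodes, 1 edges  {2-p->3}
halt: no rule applies after step 2
NF nodes: {0:D, 1:A, 2:D, 3:B}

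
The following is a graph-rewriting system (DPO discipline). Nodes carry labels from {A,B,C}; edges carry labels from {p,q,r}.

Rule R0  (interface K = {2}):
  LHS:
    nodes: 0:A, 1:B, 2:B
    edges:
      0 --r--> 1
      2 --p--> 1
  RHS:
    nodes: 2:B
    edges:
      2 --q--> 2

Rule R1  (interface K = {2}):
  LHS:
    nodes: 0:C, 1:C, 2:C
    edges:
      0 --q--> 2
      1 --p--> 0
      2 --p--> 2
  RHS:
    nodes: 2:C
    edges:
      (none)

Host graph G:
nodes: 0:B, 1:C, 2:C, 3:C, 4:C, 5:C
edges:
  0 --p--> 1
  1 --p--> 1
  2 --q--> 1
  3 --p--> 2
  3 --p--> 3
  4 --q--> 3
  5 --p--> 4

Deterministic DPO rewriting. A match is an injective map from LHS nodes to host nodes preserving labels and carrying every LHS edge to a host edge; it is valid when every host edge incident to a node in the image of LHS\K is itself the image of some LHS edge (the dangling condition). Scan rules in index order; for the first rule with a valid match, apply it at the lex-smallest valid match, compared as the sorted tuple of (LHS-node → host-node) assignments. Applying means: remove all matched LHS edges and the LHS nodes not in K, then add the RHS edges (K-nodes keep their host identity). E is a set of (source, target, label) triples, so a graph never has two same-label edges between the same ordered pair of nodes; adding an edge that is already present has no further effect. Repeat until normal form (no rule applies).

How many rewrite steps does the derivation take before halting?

Answer: 2

Derivation:
start.  V:6 E:7  edges: 0-p->1 1-p->1 2-q->1 3-p->2 3-p->3 4-q->3 5-p->4
1. fire R1 via {0↦4, 1↦5, 2↦3}  →  V:4 E:4  edges: 0-p->1 1-p->1 2-q->1 3-p->2
2. fire R1 via {0↦2, 1↦3, 2↦1}  →  V:2 E:1  edges: 0-p->1
normal form: no rule applies after step 2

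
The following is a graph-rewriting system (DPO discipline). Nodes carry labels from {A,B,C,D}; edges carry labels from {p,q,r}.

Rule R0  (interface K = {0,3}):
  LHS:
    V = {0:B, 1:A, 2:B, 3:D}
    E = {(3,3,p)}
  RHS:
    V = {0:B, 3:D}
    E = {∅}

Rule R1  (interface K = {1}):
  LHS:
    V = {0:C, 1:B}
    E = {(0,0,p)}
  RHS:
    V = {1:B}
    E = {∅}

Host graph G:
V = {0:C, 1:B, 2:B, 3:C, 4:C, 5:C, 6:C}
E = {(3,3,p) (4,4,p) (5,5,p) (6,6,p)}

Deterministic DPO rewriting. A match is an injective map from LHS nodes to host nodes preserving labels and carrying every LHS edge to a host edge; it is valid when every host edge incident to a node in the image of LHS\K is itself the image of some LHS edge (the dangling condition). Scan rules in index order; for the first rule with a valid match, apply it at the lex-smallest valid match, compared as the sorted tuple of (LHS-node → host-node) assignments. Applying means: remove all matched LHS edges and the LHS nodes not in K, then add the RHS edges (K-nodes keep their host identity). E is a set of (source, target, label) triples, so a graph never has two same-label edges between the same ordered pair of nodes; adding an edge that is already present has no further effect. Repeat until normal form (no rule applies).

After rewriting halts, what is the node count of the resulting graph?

[0] host  ⇒  7 nodes, 4 edges  {3-p->3 4-p->4 5-p->5 6-p->6}
[1] R1 @ {0↦3, 1↦1}  ⇒  6 nodes, 3 edges  {4-p->4 5-p->5 6-p->6}
[2] R1 @ {0↦4, 1↦1}  ⇒  5 nodes, 2 edges  {5-p->5 6-p->6}
[3] R1 @ {0↦5, 1↦1}  ⇒  4 nodes, 1 edges  {6-p->6}
[4] R1 @ {0↦6, 1↦1}  ⇒  3 nodes, 0 edges  {∅}
final graph: no rule applies after step 4
NF nodes: {0:C, 1:B, 2:B}

Answer: 3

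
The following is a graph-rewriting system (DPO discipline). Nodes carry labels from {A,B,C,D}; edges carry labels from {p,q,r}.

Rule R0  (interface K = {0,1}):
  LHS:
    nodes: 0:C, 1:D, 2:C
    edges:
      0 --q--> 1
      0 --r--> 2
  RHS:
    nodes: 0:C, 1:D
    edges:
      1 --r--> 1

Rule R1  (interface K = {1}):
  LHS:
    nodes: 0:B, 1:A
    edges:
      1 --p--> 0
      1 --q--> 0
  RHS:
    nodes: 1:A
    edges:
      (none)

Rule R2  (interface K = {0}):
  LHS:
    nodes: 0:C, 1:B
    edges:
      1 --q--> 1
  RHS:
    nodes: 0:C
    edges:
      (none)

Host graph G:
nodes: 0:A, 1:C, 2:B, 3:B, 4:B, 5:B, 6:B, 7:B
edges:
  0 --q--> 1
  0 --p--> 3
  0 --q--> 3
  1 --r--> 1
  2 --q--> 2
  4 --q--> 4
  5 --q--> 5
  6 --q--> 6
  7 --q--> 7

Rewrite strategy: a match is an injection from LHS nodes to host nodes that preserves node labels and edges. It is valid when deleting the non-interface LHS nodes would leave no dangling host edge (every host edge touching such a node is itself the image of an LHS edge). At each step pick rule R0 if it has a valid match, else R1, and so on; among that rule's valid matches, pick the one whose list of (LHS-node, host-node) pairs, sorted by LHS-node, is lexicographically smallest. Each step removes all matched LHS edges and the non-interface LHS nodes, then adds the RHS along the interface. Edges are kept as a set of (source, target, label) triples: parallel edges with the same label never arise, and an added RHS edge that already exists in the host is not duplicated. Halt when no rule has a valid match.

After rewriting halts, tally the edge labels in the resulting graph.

initial: |V|=8 |E|=9  E = 0-q->1 0-p->3 0-q->3 1-r->1 2-q->2 4-q->4 5-q->5 6-q->6 7-q->7
step 1: apply R1 at {0↦3, 1↦0}  → |V|=7 |E|=7  E = 0-q->1 1-r->1 2-q->2 4-q->4 5-q->5 6-q->6 7-q->7
step 2: apply R2 at {0↦1, 1↦2}  → |V|=6 |E|=6  E = 0-q->1 1-r->1 4-q->4 5-q->5 6-q->6 7-q->7
step 3: apply R2 at {0↦1, 1↦4}  → |V|=5 |E|=5  E = 0-q->1 1-r->1 5-q->5 6-q->6 7-q->7
step 4: apply R2 at {0↦1, 1↦5}  → |V|=4 |E|=4  E = 0-q->1 1-r->1 6-q->6 7-q->7
step 5: apply R2 at {0↦1, 1↦6}  → |V|=3 |E|=3  E = 0-q->1 1-r->1 7-q->7
step 6: apply R2 at {0↦1, 1↦7}  → |V|=2 |E|=2  E = 0-q->1 1-r->1
final graph: no rule applies after step 6
NF edges: [(0, 1, 'q'), (1, 1, 'r')]

Answer: q:1 r:1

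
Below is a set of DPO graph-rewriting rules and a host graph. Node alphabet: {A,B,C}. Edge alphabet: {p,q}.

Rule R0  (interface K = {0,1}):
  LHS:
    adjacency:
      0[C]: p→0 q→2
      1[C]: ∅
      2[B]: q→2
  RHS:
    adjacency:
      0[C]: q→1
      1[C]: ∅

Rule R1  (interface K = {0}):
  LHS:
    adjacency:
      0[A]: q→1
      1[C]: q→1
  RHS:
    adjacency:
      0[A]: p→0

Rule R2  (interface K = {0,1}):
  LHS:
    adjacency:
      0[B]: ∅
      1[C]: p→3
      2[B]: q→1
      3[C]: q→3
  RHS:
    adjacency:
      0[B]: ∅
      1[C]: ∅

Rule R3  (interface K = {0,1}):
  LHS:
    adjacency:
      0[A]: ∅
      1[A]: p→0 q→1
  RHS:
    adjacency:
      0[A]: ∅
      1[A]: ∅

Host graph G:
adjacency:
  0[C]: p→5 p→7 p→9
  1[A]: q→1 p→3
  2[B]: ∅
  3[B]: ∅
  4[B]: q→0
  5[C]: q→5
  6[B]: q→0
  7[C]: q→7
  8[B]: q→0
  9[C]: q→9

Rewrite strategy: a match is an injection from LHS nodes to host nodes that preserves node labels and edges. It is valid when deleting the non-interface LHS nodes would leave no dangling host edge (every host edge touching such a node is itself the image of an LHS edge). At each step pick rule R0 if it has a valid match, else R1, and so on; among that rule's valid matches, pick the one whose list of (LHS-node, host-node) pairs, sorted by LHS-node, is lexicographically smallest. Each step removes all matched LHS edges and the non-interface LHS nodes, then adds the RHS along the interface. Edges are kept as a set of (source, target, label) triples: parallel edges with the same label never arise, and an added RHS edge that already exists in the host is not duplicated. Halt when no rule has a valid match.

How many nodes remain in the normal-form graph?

Answer: 4

Derivation:
initial: |V|=10 |E|=11  E = 0-p->5 0-p->7 0-p->9 1-q->1 1-p->3 4-q->0 5-q->5 6-q->0 7-q->7 8-q->0 9-q->9
step 1: apply R2 at {0↦2, 1↦0, 2↦4, 3↦5}  → |V|=8 |E|=8  E = 0-p->7 0-p->9 1-q->1 1-p->3 6-q->0 7-q->7 8-q->0 9-q->9
step 2: apply R2 at {0↦2, 1↦0, 2↦6, 3↦7}  → |V|=6 |E|=5  E = 0-p->9 1-q->1 1-p->3 8-q->0 9-q->9
step 3: apply R2 at {0↦2, 1↦0, 2↦8, 3↦9}  → |V|=4 |E|=2  E = 1-q->1 1-p->3
final graph: no rule applies after step 3
NF nodes: {0:C, 1:A, 2:B, 3:B}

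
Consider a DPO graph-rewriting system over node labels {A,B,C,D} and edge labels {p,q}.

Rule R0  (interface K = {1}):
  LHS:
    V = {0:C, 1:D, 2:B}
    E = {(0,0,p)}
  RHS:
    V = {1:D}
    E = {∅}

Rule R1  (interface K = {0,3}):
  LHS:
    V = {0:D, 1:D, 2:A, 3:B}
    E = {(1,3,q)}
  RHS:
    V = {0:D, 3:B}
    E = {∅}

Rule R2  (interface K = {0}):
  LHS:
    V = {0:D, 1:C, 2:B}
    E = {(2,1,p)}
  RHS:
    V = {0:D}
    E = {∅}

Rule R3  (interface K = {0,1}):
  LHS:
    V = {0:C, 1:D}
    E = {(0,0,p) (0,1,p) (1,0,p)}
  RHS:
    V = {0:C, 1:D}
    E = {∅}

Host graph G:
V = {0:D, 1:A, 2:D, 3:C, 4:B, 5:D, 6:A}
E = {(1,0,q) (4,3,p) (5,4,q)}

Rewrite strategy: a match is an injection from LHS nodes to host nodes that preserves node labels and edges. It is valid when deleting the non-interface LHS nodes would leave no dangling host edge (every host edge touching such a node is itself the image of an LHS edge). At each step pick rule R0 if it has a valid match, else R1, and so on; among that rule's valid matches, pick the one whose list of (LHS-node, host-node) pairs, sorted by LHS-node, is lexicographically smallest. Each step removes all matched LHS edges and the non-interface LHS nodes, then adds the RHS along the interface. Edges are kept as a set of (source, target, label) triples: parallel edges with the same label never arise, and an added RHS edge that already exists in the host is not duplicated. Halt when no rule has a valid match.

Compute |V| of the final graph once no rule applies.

Answer: 3

Rewrite trace:
[0] host  ⇒  7 nodes, 3 edges  {1-q->0 4-p->3 5-q->4}
[1] R1 @ {0↦0, 1↦5, 2↦6, 3↦4}  ⇒  5 nodes, 2 edges  {1-q->0 4-p->3}
[2] R2 @ {0↦0, 1↦3, 2↦4}  ⇒  3 nodes, 1 edges  {1-q->0}
normal form: no rule applies after step 2
NF nodes: {0:D, 1:A, 2:D}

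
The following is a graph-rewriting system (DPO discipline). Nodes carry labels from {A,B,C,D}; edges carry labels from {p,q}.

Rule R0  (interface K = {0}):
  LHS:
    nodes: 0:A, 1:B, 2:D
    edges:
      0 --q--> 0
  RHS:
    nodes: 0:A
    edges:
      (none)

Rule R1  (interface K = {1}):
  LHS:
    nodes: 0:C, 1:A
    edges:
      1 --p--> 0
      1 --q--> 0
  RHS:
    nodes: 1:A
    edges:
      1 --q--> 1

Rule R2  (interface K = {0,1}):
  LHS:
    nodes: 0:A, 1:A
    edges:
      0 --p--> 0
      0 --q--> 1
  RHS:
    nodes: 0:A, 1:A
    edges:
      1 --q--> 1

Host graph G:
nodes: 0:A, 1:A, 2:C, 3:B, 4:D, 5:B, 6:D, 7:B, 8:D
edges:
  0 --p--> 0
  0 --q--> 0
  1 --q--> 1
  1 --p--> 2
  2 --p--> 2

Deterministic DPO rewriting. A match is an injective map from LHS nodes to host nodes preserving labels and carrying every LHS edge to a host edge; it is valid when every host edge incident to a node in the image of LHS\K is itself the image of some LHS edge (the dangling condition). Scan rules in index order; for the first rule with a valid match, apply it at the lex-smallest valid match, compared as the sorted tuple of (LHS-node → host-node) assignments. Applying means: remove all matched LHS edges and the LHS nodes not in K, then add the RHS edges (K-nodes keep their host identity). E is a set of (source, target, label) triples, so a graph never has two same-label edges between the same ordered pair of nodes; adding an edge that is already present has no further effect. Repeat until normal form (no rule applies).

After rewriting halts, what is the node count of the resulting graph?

initial: |V|=9 |E|=5  E = 0-p->0 0-q->0 1-q->1 1-p->2 2-p->2
step 1: apply R0 at {0↦0, 1↦3, 2↦4}  → |V|=7 |E|=4  E = 0-p->0 1-q->1 1-p->2 2-p->2
step 2: apply R0 at {0↦1, 1↦5, 2↦6}  → |V|=5 |E|=3  E = 0-p->0 1-p->2 2-p->2
halt: no rule applies after step 2
NF nodes: {0:A, 1:A, 2:C, 7:B, 8:D}

Answer: 5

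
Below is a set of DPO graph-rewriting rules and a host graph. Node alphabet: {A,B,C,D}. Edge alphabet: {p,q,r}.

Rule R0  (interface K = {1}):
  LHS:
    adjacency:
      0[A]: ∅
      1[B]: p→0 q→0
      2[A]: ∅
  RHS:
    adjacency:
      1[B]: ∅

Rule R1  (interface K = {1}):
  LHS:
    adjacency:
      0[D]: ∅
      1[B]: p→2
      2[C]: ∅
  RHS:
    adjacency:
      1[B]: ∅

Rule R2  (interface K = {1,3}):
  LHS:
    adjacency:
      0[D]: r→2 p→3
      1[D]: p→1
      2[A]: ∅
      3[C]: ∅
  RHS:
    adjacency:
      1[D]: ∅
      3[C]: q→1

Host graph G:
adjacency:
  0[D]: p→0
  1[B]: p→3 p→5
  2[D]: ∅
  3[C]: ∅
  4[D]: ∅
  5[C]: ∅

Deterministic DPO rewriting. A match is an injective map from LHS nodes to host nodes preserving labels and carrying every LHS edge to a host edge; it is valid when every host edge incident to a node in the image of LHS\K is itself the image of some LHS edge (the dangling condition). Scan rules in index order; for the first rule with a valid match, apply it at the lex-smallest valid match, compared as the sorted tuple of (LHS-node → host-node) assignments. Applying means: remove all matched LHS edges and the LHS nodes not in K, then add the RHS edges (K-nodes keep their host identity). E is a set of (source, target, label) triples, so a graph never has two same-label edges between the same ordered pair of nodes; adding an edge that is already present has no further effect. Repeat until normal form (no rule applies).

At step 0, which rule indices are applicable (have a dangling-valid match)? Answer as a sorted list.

Answer: [R1]

Derivation:
R0: no valid match — LHS pattern not found
R1: 4 valid matches — {0↦2, 1↦1, 2↦3}, {0↦2, 1↦1, 2↦5}, {0↦4, 1↦1, 2↦3} (+1 more)
R2: no valid match — LHS pattern not found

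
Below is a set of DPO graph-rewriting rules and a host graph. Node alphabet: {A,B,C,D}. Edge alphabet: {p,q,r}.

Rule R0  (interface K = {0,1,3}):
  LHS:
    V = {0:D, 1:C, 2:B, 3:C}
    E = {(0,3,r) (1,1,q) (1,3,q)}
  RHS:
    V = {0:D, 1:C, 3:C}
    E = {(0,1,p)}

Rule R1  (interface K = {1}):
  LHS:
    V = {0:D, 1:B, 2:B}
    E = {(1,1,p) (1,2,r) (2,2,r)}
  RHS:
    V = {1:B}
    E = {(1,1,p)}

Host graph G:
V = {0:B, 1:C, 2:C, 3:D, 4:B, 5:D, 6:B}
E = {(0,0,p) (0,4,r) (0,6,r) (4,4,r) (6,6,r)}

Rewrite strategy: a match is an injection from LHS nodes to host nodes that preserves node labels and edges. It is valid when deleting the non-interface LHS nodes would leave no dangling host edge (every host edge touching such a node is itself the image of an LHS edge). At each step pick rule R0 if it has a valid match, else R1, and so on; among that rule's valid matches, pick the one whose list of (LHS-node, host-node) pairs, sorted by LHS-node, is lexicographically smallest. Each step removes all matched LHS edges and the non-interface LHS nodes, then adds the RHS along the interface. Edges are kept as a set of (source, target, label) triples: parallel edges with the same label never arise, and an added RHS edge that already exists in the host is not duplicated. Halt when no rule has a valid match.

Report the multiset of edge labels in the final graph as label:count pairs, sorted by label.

Answer: p:1

Derivation:
initial: |V|=7 |E|=5  E = 0-p->0 0-r->4 0-r->6 4-r->4 6-r->6
step 1: apply R1 at {0↦3, 1↦0, 2↦4}  → |V|=5 |E|=3  E = 0-p->0 0-r->6 6-r->6
step 2: apply R1 at {0↦5, 1↦0, 2↦6}  → |V|=3 |E|=1  E = 0-p->0
normal form: no rule applies after step 2
NF edges: [(0, 0, 'p')]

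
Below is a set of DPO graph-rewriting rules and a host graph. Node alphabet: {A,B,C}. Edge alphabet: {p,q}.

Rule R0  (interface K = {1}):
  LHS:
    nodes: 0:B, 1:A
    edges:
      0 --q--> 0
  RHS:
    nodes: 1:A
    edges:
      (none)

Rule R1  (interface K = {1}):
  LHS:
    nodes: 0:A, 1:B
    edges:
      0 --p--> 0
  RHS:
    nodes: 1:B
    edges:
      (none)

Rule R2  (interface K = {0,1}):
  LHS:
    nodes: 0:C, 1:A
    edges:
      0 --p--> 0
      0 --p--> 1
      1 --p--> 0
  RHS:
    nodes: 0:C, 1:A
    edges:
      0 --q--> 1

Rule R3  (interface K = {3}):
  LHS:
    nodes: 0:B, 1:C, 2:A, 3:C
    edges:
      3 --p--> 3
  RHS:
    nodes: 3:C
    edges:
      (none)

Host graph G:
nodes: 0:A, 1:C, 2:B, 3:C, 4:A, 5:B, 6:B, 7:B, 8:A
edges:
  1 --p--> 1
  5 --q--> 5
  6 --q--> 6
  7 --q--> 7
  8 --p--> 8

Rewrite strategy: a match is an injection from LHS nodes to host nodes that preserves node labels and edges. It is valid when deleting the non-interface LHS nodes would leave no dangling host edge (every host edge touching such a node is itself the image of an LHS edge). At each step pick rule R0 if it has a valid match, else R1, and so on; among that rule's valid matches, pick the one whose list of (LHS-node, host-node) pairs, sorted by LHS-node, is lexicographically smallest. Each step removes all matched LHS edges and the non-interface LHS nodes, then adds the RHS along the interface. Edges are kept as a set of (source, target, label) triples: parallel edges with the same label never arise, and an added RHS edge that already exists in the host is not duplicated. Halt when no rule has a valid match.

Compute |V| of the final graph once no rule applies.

Answer: 2

Derivation:
start.  V:9 E:5  edges: 1-p->1 5-q->5 6-q->6 7-q->7 8-p->8
1. fire R0 via {0↦5, 1↦0}  →  V:8 E:4  edges: 1-p->1 6-q->6 7-q->7 8-p->8
2. fire R0 via {0↦6, 1↦0}  →  V:7 E:3  edges: 1-p->1 7-q->7 8-p->8
3. fire R0 via {0↦7, 1↦0}  →  V:6 E:2  edges: 1-p->1 8-p->8
4. fire R1 via {0↦8, 1↦2}  →  V:5 E:1  edges: 1-p->1
5. fire R3 via {0↦2, 1↦3, 2↦0, 3↦1}  →  V:2 E:0  edges: ∅
normal form: no rule applies after step 5
NF nodes: {1:C, 4:A}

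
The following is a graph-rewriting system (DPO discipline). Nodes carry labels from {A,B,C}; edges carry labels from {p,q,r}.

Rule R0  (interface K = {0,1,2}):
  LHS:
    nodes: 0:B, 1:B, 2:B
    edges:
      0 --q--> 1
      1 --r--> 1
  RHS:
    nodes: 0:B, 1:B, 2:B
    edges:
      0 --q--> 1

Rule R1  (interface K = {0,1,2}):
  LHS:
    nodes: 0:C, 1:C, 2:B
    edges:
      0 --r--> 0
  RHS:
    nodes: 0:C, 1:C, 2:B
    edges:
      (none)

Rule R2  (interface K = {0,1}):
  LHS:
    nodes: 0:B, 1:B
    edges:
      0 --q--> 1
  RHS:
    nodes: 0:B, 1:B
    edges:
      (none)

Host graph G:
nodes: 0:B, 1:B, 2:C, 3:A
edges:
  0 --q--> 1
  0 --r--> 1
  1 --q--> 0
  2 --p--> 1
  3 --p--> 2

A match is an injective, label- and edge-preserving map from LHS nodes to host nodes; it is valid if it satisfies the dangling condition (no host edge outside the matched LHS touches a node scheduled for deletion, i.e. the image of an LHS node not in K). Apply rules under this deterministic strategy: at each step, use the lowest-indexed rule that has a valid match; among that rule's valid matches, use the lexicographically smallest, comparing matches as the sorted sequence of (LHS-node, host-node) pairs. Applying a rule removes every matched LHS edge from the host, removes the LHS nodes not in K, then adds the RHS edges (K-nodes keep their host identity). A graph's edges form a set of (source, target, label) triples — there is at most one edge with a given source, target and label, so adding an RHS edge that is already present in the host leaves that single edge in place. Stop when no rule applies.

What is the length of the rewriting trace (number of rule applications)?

[0] host  ⇒  4 nodes, 5 edges  {0-q->1 0-r->1 1-q->0 2-p->1 3-p->2}
[1] R2 @ {0↦0, 1↦1}  ⇒  4 nodes, 4 edges  {0-r->1 1-q->0 2-p->1 3-p->2}
[2] R2 @ {0↦1, 1↦0}  ⇒  4 nodes, 3 edges  {0-r->1 2-p->1 3-p->2}
halt: no rule applies after step 2

Answer: 2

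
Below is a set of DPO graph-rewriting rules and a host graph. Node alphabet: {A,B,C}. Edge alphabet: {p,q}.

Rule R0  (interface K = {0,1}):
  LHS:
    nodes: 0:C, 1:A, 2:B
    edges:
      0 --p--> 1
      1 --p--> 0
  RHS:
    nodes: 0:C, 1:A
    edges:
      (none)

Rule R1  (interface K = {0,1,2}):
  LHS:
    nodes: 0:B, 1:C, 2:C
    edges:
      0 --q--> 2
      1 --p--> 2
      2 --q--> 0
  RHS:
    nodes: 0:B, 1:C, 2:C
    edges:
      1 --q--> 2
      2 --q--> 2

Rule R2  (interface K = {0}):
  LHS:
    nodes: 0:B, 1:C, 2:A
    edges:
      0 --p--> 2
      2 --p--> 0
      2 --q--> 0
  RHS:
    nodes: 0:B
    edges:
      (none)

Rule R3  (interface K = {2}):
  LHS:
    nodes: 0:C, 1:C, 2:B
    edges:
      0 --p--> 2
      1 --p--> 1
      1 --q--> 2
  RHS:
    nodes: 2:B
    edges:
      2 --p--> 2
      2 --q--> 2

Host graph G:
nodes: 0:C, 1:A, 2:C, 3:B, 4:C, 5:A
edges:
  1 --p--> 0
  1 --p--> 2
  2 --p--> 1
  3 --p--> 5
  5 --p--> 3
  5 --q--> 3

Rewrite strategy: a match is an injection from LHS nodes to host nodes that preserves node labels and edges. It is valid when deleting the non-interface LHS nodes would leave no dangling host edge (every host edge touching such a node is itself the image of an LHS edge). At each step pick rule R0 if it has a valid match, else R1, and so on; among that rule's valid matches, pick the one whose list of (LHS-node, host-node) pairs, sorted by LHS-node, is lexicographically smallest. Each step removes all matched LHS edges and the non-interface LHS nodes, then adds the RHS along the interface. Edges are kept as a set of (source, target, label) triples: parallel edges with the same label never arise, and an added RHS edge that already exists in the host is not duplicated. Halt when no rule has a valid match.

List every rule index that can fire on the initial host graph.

R0: no valid match — 1 raw match, all fail dangling condition
R1: no valid match — LHS pattern not found
R2: 1 valid match — {0↦3, 1↦4, 2↦5}
R3: no valid match — LHS pattern not found

Answer: [R2]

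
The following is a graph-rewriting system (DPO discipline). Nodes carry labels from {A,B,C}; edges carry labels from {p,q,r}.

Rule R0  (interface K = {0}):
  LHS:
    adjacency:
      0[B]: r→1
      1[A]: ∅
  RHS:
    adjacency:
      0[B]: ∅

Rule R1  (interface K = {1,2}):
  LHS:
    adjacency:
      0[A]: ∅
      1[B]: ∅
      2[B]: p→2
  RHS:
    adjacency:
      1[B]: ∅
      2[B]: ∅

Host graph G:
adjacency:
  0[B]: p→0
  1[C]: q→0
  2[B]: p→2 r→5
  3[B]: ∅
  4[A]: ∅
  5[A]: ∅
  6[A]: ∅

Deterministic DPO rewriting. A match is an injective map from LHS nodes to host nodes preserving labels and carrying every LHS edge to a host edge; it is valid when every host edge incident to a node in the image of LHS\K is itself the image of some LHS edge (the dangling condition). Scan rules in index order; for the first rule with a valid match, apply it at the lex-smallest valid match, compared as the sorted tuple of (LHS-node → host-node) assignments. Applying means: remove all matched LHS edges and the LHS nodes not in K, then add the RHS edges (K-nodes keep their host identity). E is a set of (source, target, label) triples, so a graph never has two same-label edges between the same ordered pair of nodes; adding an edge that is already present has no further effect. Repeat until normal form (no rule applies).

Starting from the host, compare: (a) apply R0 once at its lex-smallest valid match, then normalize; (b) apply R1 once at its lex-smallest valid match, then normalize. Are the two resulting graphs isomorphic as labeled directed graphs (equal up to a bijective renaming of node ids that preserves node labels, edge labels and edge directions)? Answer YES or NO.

branch R0-first: apply at {0↦2, 1↦5} → |E|=3, then 2 more step(s) → NF |V|=4 |E|=1 V={0:B, 1:C, 2:B, 3:B} E=1-q->0
branch R1-first: apply at {0↦4, 1↦0, 2↦2} → |E|=3, then 2 more step(s) → NF |V|=4 |E|=1 V={0:B, 1:C, 2:B, 3:B} E=1-q->0
graphs isomorphic (equal up to label-preserving node renaming)

Answer: YES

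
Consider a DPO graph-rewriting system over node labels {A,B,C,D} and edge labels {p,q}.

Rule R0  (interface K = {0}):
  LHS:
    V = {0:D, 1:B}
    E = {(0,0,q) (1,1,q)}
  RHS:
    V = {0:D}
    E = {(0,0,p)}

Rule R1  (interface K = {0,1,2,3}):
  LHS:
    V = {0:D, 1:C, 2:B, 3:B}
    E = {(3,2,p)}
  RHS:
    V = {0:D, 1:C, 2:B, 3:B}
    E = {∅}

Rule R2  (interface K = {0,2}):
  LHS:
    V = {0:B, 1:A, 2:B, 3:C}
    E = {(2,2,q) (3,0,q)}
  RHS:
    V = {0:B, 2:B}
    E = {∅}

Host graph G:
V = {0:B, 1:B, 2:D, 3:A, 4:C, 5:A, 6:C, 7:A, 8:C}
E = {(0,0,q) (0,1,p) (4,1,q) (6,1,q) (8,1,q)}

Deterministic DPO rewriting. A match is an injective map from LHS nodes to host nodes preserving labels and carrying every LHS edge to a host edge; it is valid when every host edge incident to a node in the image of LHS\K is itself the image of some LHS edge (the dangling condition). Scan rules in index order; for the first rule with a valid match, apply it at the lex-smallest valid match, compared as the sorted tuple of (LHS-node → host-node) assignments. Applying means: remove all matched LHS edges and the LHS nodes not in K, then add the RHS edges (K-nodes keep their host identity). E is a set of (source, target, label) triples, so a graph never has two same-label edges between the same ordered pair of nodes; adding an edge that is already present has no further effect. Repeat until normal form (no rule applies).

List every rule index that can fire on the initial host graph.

Answer: [R1,R2]

Rewrite trace:
R0: no valid match — LHS pattern not found
R1: 3 valid matches — {0↦2, 1↦4, 2↦1, 3↦0}, {0↦2, 1↦6, 2↦1, 3↦0}, {0↦2, 1↦8, 2↦1, 3↦0}
R2: 9 valid matches — {0↦1, 1↦3, 2↦0, 3↦4}, {0↦1, 1↦3, 2↦0, 3↦6}, {0↦1, 1↦3, 2↦0, 3↦8} (+6 more)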